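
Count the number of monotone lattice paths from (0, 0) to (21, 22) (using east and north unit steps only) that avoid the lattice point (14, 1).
Number of paths = 1052031721260

Total paths from (0, 0) to (21, 22): C(43, 21) = 1052049481860. Paths through (14, 1): (paths (0, 0) → (14, 1)) × (paths (14, 1) → (21, 22)) = C(15, 14) · C(28, 7) = 15 · 1184040 = 17760600. Avoidance count = 1052049481860 − 17760600 = 1052031721260.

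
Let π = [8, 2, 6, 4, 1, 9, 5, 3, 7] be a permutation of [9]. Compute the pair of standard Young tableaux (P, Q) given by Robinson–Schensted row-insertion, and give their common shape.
P = [1, 3, 5, 7] / [2, 4] / [6, 9] / [8];  Q = [1, 3, 6, 9] / [2, 7] / [4, 8] / [5];  common shape = (4, 2, 2, 1)

Row-insert the values π_1, π_2, … into P one at a time, bumping the leftmost entry strictly greater than the inserted value down to the next row. The recording tableau Q records, in position (i, j), the step at which that cell was added to P.
  Insert 8 (step 1): P = [8];  Q = [1]
  Insert 2 (step 2): P = [2] / [8];  Q = [1] / [2]
  Insert 6 (step 3): P = [2, 6] / [8];  Q = [1, 3] / [2]
  Insert 4 (step 4): P = [2, 4] / [6] / [8];  Q = [1, 3] / [2] / [4]
  Insert 1 (step 5): P = [1, 4] / [2] / [6] / [8];  Q = [1, 3] / [2] / [4] / [5]
  Insert 9 (step 6): P = [1, 4, 9] / [2] / [6] / [8];  Q = [1, 3, 6] / [2] / [4] / [5]
  Insert 5 (step 7): P = [1, 4, 5] / [2, 9] / [6] / [8];  Q = [1, 3, 6] / [2, 7] / [4] / [5]
  Insert 3 (step 8): P = [1, 3, 5] / [2, 4] / [6, 9] / [8];  Q = [1, 3, 6] / [2, 7] / [4, 8] / [5]
  Insert 7 (step 9): P = [1, 3, 5, 7] / [2, 4] / [6, 9] / [8];  Q = [1, 3, 6, 9] / [2, 7] / [4, 8] / [5]
Final shape: (4, 2, 2, 1).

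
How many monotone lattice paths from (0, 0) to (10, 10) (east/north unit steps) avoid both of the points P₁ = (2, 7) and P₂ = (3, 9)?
Number of paths = 177920

Inclusion–exclusion. Total paths: C(20, 10) = 184756. Through P₁: C(9, 2)·C(11, 8) = 5940. Through P₂: C(12, 3)·C(8, 7) = 1760. Since P₁ is strictly southwest of P₂, a monotone path through both must visit P₁ then P₂; paths through both = C(9, 2)·C(3, 1)·C(8, 7) = 864. Avoid both = 184756 − 5940 − 1760 + 864 = 177920.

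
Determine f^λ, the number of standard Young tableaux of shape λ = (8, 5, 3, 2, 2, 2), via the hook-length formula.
# SYT of shape (8, 5, 3, 2, 2, 2) = 2010820350

Hook-length formula: f^λ = n! / Π hook(c), product over all cells c of the Young diagram. For λ = (8, 5, 3, 2, 2, 2), n = 22 boxes. Hook lengths by row (left-to-right, top-to-bottom): [13, 12, 8, 6, 5, 3, 2, 1]; [9, 8, 4, 2, 1]; [6, 5, 1]; [4, 3]; [3, 2]; [2, 1]. Product of hooks = 558976204800. So f^λ = 22! / 558976204800 = 1124000727777607680000 / 558976204800 = 2010820350.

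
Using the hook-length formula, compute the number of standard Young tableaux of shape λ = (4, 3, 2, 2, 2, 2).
# SYT of shape (4, 3, 2, 2, 2, 2) = 50050

Hook-length formula: f^λ = n! / Π hook(c), product over all cells c of the Young diagram. For λ = (4, 3, 2, 2, 2, 2), n = 15 boxes. Hook lengths by row (left-to-right, top-to-bottom): [9, 8, 3, 1]; [7, 6, 1]; [5, 4]; [4, 3]; [3, 2]; [2, 1]. Product of hooks = 26127360. So f^λ = 15! / 26127360 = 1307674368000 / 26127360 = 50050.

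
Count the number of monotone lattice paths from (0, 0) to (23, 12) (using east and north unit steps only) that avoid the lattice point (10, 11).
Number of paths = 829513776

Total paths from (0, 0) to (23, 12): C(35, 23) = 834451800. Paths through (10, 11): (paths (0, 0) → (10, 11)) × (paths (10, 11) → (23, 12)) = C(21, 10) · C(14, 13) = 352716 · 14 = 4938024. Avoidance count = 834451800 − 4938024 = 829513776.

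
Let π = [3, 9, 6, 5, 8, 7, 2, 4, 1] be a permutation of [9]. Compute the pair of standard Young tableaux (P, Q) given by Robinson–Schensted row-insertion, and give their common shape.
P = [1, 4, 7] / [2, 5] / [3, 8] / [6] / [9];  Q = [1, 2, 5] / [3, 6] / [4, 8] / [7] / [9];  common shape = (3, 2, 2, 1, 1)

Row-insert the values π_1, π_2, … into P one at a time, bumping the leftmost entry strictly greater than the inserted value down to the next row. The recording tableau Q records, in position (i, j), the step at which that cell was added to P.
  Insert 3 (step 1): P = [3];  Q = [1]
  Insert 9 (step 2): P = [3, 9];  Q = [1, 2]
  Insert 6 (step 3): P = [3, 6] / [9];  Q = [1, 2] / [3]
  Insert 5 (step 4): P = [3, 5] / [6] / [9];  Q = [1, 2] / [3] / [4]
  Insert 8 (step 5): P = [3, 5, 8] / [6] / [9];  Q = [1, 2, 5] / [3] / [4]
  Insert 7 (step 6): P = [3, 5, 7] / [6, 8] / [9];  Q = [1, 2, 5] / [3, 6] / [4]
  Insert 2 (step 7): P = [2, 5, 7] / [3, 8] / [6] / [9];  Q = [1, 2, 5] / [3, 6] / [4] / [7]
  Insert 4 (step 8): P = [2, 4, 7] / [3, 5] / [6, 8] / [9];  Q = [1, 2, 5] / [3, 6] / [4, 8] / [7]
  Insert 1 (step 9): P = [1, 4, 7] / [2, 5] / [3, 8] / [6] / [9];  Q = [1, 2, 5] / [3, 6] / [4, 8] / [7] / [9]
Final shape: (3, 2, 2, 1, 1).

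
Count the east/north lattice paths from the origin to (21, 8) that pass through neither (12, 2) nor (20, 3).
Number of paths = 3830978

Inclusion–exclusion. Total paths: C(29, 21) = 4292145. Through P₁: C(14, 12)·C(15, 9) = 455455. Through P₂: C(23, 20)·C(6, 1) = 10626. Since P₁ is strictly southwest of P₂, a monotone path through both must visit P₁ then P₂; paths through both = C(14, 12)·C(9, 8)·C(6, 1) = 4914. Avoid both = 4292145 − 455455 − 10626 + 4914 = 3830978.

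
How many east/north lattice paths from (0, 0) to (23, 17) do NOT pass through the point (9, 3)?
Number of paths = 79906726800

Total paths from (0, 0) to (23, 17): C(40, 23) = 88732378800. Paths through (9, 3): (paths (0, 0) → (9, 3)) × (paths (9, 3) → (23, 17)) = C(12, 9) · C(28, 14) = 220 · 40116600 = 8825652000. Avoidance count = 88732378800 − 8825652000 = 79906726800.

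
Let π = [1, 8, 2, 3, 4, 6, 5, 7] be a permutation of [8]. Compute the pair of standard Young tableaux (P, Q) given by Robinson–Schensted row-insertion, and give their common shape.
P = [1, 2, 3, 4, 5, 7] / [6] / [8];  Q = [1, 2, 4, 5, 6, 8] / [3] / [7];  common shape = (6, 1, 1)

Row-insert the values π_1, π_2, … into P one at a time, bumping the leftmost entry strictly greater than the inserted value down to the next row. The recording tableau Q records, in position (i, j), the step at which that cell was added to P.
  Insert 1 (step 1): P = [1];  Q = [1]
  Insert 8 (step 2): P = [1, 8];  Q = [1, 2]
  Insert 2 (step 3): P = [1, 2] / [8];  Q = [1, 2] / [3]
  Insert 3 (step 4): P = [1, 2, 3] / [8];  Q = [1, 2, 4] / [3]
  Insert 4 (step 5): P = [1, 2, 3, 4] / [8];  Q = [1, 2, 4, 5] / [3]
  Insert 6 (step 6): P = [1, 2, 3, 4, 6] / [8];  Q = [1, 2, 4, 5, 6] / [3]
  Insert 5 (step 7): P = [1, 2, 3, 4, 5] / [6] / [8];  Q = [1, 2, 4, 5, 6] / [3] / [7]
  Insert 7 (step 8): P = [1, 2, 3, 4, 5, 7] / [6] / [8];  Q = [1, 2, 4, 5, 6, 8] / [3] / [7]
Final shape: (6, 1, 1).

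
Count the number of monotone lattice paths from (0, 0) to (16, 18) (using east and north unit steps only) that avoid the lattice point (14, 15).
Number of paths = 1428373830

Total paths from (0, 0) to (16, 18): C(34, 16) = 2203961430. Paths through (14, 15): (paths (0, 0) → (14, 15)) × (paths (14, 15) → (16, 18)) = C(29, 14) · C(5, 2) = 77558760 · 10 = 775587600. Avoidance count = 2203961430 − 775587600 = 1428373830.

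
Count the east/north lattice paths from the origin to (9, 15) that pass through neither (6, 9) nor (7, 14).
Number of paths = 628334

Inclusion–exclusion. Total paths: C(24, 9) = 1307504. Through P₁: C(15, 6)·C(9, 3) = 420420. Through P₂: C(21, 7)·C(3, 2) = 348840. Since P₁ is strictly southwest of P₂, a monotone path through both must visit P₁ then P₂; paths through both = C(15, 6)·C(6, 1)·C(3, 2) = 90090. Avoid both = 1307504 − 420420 − 348840 + 90090 = 628334.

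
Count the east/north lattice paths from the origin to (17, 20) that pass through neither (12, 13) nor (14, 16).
Number of paths = 8517042485

Inclusion–exclusion. Total paths: C(37, 17) = 15905368710. Through P₁: C(25, 12)·C(12, 5) = 4118637600. Through P₂: C(30, 14)·C(7, 3) = 5089793625. Since P₁ is strictly southwest of P₂, a monotone path through both must visit P₁ then P₂; paths through both = C(25, 12)·C(5, 2)·C(7, 3) = 1820105000. Avoid both = 15905368710 − 4118637600 − 5089793625 + 1820105000 = 8517042485.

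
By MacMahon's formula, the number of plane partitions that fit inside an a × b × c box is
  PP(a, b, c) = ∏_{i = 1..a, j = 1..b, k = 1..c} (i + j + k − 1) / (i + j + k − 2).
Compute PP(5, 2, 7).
PP(5, 2, 7) = 169884

Evaluate the triple product over i = 1..5, j = 1..2, k = 1..7. The factors are (2/1) · (3/2) · (4/3) · (5/4) · (6/5) · (7/6) · (8/7) · (3/2) · … (70 factors total). The numerators and denominators telescope so the product is an integer; carrying out the multiplication exactly gives PP(5, 2, 7) = 169884.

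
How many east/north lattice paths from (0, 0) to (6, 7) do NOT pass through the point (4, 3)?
Number of paths = 1191

Total paths from (0, 0) to (6, 7): C(13, 6) = 1716. Paths through (4, 3): (paths (0, 0) → (4, 3)) × (paths (4, 3) → (6, 7)) = C(7, 4) · C(6, 2) = 35 · 15 = 525. Avoidance count = 1716 − 525 = 1191.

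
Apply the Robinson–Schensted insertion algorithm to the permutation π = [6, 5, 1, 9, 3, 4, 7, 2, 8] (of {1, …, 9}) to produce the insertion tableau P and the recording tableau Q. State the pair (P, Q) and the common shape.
P = [1, 2, 4, 7, 8] / [3, 9] / [5] / [6];  Q = [1, 4, 6, 7, 9] / [2, 5] / [3] / [8];  common shape = (5, 2, 1, 1)

Row-insert the values π_1, π_2, … into P one at a time, bumping the leftmost entry strictly greater than the inserted value down to the next row. The recording tableau Q records, in position (i, j), the step at which that cell was added to P.
  Insert 6 (step 1): P = [6];  Q = [1]
  Insert 5 (step 2): P = [5] / [6];  Q = [1] / [2]
  Insert 1 (step 3): P = [1] / [5] / [6];  Q = [1] / [2] / [3]
  Insert 9 (step 4): P = [1, 9] / [5] / [6];  Q = [1, 4] / [2] / [3]
  Insert 3 (step 5): P = [1, 3] / [5, 9] / [6];  Q = [1, 4] / [2, 5] / [3]
  Insert 4 (step 6): P = [1, 3, 4] / [5, 9] / [6];  Q = [1, 4, 6] / [2, 5] / [3]
  Insert 7 (step 7): P = [1, 3, 4, 7] / [5, 9] / [6];  Q = [1, 4, 6, 7] / [2, 5] / [3]
  Insert 2 (step 8): P = [1, 2, 4, 7] / [3, 9] / [5] / [6];  Q = [1, 4, 6, 7] / [2, 5] / [3] / [8]
  Insert 8 (step 9): P = [1, 2, 4, 7, 8] / [3, 9] / [5] / [6];  Q = [1, 4, 6, 7, 9] / [2, 5] / [3] / [8]
Final shape: (5, 2, 1, 1).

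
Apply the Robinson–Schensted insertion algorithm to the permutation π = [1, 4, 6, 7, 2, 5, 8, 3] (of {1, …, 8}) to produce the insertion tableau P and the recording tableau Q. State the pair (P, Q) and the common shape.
P = [1, 2, 3, 7, 8] / [4, 5] / [6];  Q = [1, 2, 3, 4, 7] / [5, 6] / [8];  common shape = (5, 2, 1)

Row-insert the values π_1, π_2, … into P one at a time, bumping the leftmost entry strictly greater than the inserted value down to the next row. The recording tableau Q records, in position (i, j), the step at which that cell was added to P.
  Insert 1 (step 1): P = [1];  Q = [1]
  Insert 4 (step 2): P = [1, 4];  Q = [1, 2]
  Insert 6 (step 3): P = [1, 4, 6];  Q = [1, 2, 3]
  Insert 7 (step 4): P = [1, 4, 6, 7];  Q = [1, 2, 3, 4]
  Insert 2 (step 5): P = [1, 2, 6, 7] / [4];  Q = [1, 2, 3, 4] / [5]
  Insert 5 (step 6): P = [1, 2, 5, 7] / [4, 6];  Q = [1, 2, 3, 4] / [5, 6]
  Insert 8 (step 7): P = [1, 2, 5, 7, 8] / [4, 6];  Q = [1, 2, 3, 4, 7] / [5, 6]
  Insert 3 (step 8): P = [1, 2, 3, 7, 8] / [4, 5] / [6];  Q = [1, 2, 3, 4, 7] / [5, 6] / [8]
Final shape: (5, 2, 1).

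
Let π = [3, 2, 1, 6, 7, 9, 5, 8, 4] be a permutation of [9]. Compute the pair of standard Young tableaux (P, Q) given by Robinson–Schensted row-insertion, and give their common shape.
P = [1, 4, 7, 8] / [2, 5, 9] / [3, 6];  Q = [1, 4, 5, 6] / [2, 7, 8] / [3, 9];  common shape = (4, 3, 2)

Row-insert the values π_1, π_2, … into P one at a time, bumping the leftmost entry strictly greater than the inserted value down to the next row. The recording tableau Q records, in position (i, j), the step at which that cell was added to P.
  Insert 3 (step 1): P = [3];  Q = [1]
  Insert 2 (step 2): P = [2] / [3];  Q = [1] / [2]
  Insert 1 (step 3): P = [1] / [2] / [3];  Q = [1] / [2] / [3]
  Insert 6 (step 4): P = [1, 6] / [2] / [3];  Q = [1, 4] / [2] / [3]
  Insert 7 (step 5): P = [1, 6, 7] / [2] / [3];  Q = [1, 4, 5] / [2] / [3]
  Insert 9 (step 6): P = [1, 6, 7, 9] / [2] / [3];  Q = [1, 4, 5, 6] / [2] / [3]
  Insert 5 (step 7): P = [1, 5, 7, 9] / [2, 6] / [3];  Q = [1, 4, 5, 6] / [2, 7] / [3]
  Insert 8 (step 8): P = [1, 5, 7, 8] / [2, 6, 9] / [3];  Q = [1, 4, 5, 6] / [2, 7, 8] / [3]
  Insert 4 (step 9): P = [1, 4, 7, 8] / [2, 5, 9] / [3, 6];  Q = [1, 4, 5, 6] / [2, 7, 8] / [3, 9]
Final shape: (4, 3, 2).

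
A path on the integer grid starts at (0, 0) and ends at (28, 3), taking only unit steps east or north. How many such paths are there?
Number of paths = 4495

A monotone lattice path from (0, 0) to (28, 3) consists of 28 east steps and 3 north steps in some order, so it is determined by which 28 of the 31 steps are east. The count is C(31, 28) = 4495.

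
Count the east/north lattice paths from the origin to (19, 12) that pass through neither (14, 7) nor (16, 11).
Number of paths = 66643185

Inclusion–exclusion. Total paths: C(31, 19) = 141120525. Through P₁: C(21, 14)·C(10, 5) = 29302560. Through P₂: C(27, 16)·C(4, 3) = 52151580. Since P₁ is strictly southwest of P₂, a monotone path through both must visit P₁ then P₂; paths through both = C(21, 14)·C(6, 2)·C(4, 3) = 6976800. Avoid both = 141120525 − 29302560 − 52151580 + 6976800 = 66643185.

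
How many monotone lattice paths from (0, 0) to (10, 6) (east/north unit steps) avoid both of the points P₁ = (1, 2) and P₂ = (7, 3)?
Number of paths = 3883

Inclusion–exclusion. Total paths: C(16, 10) = 8008. Through P₁: C(3, 1)·C(13, 9) = 2145. Through P₂: C(10, 7)·C(6, 3) = 2400. Since P₁ is strictly southwest of P₂, a monotone path through both must visit P₁ then P₂; paths through both = C(3, 1)·C(7, 6)·C(6, 3) = 420. Avoid both = 8008 − 2145 − 2400 + 420 = 3883.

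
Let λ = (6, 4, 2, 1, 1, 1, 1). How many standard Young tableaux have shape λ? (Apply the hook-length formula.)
# SYT of shape (6, 4, 2, 1, 1, 1, 1) = 600600

Hook-length formula: f^λ = n! / Π hook(c), product over all cells c of the Young diagram. For λ = (6, 4, 2, 1, 1, 1, 1), n = 16 boxes. Hook lengths by row (left-to-right, top-to-bottom): [12, 7, 5, 4, 2, 1]; [9, 4, 2, 1]; [6, 1]; [4]; [3]; [2]; [1]. Product of hooks = 34836480. So f^λ = 16! / 34836480 = 20922789888000 / 34836480 = 600600.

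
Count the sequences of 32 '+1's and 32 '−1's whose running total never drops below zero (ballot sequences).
C_32 = 55534064877048198

These ballot sequences are counted by the Catalan number C_n = (1/(n + 1)) · C(2n, n). For n = 32: C_32 = (1/33) · C(64, 32) = 1832624140942590534/33 = 55534064877048198.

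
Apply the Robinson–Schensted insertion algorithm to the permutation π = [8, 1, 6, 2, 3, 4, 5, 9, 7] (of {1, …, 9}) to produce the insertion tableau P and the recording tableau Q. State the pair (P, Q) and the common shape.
P = [1, 2, 3, 4, 5, 7] / [6, 9] / [8];  Q = [1, 3, 5, 6, 7, 8] / [2, 9] / [4];  common shape = (6, 2, 1)

Row-insert the values π_1, π_2, … into P one at a time, bumping the leftmost entry strictly greater than the inserted value down to the next row. The recording tableau Q records, in position (i, j), the step at which that cell was added to P.
  Insert 8 (step 1): P = [8];  Q = [1]
  Insert 1 (step 2): P = [1] / [8];  Q = [1] / [2]
  Insert 6 (step 3): P = [1, 6] / [8];  Q = [1, 3] / [2]
  Insert 2 (step 4): P = [1, 2] / [6] / [8];  Q = [1, 3] / [2] / [4]
  Insert 3 (step 5): P = [1, 2, 3] / [6] / [8];  Q = [1, 3, 5] / [2] / [4]
  Insert 4 (step 6): P = [1, 2, 3, 4] / [6] / [8];  Q = [1, 3, 5, 6] / [2] / [4]
  Insert 5 (step 7): P = [1, 2, 3, 4, 5] / [6] / [8];  Q = [1, 3, 5, 6, 7] / [2] / [4]
  Insert 9 (step 8): P = [1, 2, 3, 4, 5, 9] / [6] / [8];  Q = [1, 3, 5, 6, 7, 8] / [2] / [4]
  Insert 7 (step 9): P = [1, 2, 3, 4, 5, 7] / [6, 9] / [8];  Q = [1, 3, 5, 6, 7, 8] / [2, 9] / [4]
Final shape: (6, 2, 1).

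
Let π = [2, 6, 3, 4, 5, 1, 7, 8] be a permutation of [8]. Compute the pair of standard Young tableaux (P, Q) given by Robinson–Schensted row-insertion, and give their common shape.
P = [1, 3, 4, 5, 7, 8] / [2] / [6];  Q = [1, 2, 4, 5, 7, 8] / [3] / [6];  common shape = (6, 1, 1)

Row-insert the values π_1, π_2, … into P one at a time, bumping the leftmost entry strictly greater than the inserted value down to the next row. The recording tableau Q records, in position (i, j), the step at which that cell was added to P.
  Insert 2 (step 1): P = [2];  Q = [1]
  Insert 6 (step 2): P = [2, 6];  Q = [1, 2]
  Insert 3 (step 3): P = [2, 3] / [6];  Q = [1, 2] / [3]
  Insert 4 (step 4): P = [2, 3, 4] / [6];  Q = [1, 2, 4] / [3]
  Insert 5 (step 5): P = [2, 3, 4, 5] / [6];  Q = [1, 2, 4, 5] / [3]
  Insert 1 (step 6): P = [1, 3, 4, 5] / [2] / [6];  Q = [1, 2, 4, 5] / [3] / [6]
  Insert 7 (step 7): P = [1, 3, 4, 5, 7] / [2] / [6];  Q = [1, 2, 4, 5, 7] / [3] / [6]
  Insert 8 (step 8): P = [1, 3, 4, 5, 7, 8] / [2] / [6];  Q = [1, 2, 4, 5, 7, 8] / [3] / [6]
Final shape: (6, 1, 1).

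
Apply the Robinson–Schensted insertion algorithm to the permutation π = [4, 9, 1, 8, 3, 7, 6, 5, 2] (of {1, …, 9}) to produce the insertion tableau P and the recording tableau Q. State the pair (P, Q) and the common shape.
P = [1, 2, 5] / [3, 6] / [4] / [7] / [8] / [9];  Q = [1, 2, 6] / [3, 4] / [5] / [7] / [8] / [9];  common shape = (3, 2, 1, 1, 1, 1)

Row-insert the values π_1, π_2, … into P one at a time, bumping the leftmost entry strictly greater than the inserted value down to the next row. The recording tableau Q records, in position (i, j), the step at which that cell was added to P.
  Insert 4 (step 1): P = [4];  Q = [1]
  Insert 9 (step 2): P = [4, 9];  Q = [1, 2]
  Insert 1 (step 3): P = [1, 9] / [4];  Q = [1, 2] / [3]
  Insert 8 (step 4): P = [1, 8] / [4, 9];  Q = [1, 2] / [3, 4]
  Insert 3 (step 5): P = [1, 3] / [4, 8] / [9];  Q = [1, 2] / [3, 4] / [5]
  Insert 7 (step 6): P = [1, 3, 7] / [4, 8] / [9];  Q = [1, 2, 6] / [3, 4] / [5]
  Insert 6 (step 7): P = [1, 3, 6] / [4, 7] / [8] / [9];  Q = [1, 2, 6] / [3, 4] / [5] / [7]
  Insert 5 (step 8): P = [1, 3, 5] / [4, 6] / [7] / [8] / [9];  Q = [1, 2, 6] / [3, 4] / [5] / [7] / [8]
  Insert 2 (step 9): P = [1, 2, 5] / [3, 6] / [4] / [7] / [8] / [9];  Q = [1, 2, 6] / [3, 4] / [5] / [7] / [8] / [9]
Final shape: (3, 2, 1, 1, 1, 1).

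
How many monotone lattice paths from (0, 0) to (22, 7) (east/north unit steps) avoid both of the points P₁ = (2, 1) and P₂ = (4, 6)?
Number of paths = 867297

Inclusion–exclusion. Total paths: C(29, 22) = 1560780. Through P₁: C(3, 2)·C(26, 20) = 690690. Through P₂: C(10, 4)·C(19, 18) = 3990. Since P₁ is strictly southwest of P₂, a monotone path through both must visit P₁ then P₂; paths through both = C(3, 2)·C(7, 2)·C(19, 18) = 1197. Avoid both = 1560780 − 690690 − 3990 + 1197 = 867297.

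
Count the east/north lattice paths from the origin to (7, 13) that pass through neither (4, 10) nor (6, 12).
Number of paths = 32384

Inclusion–exclusion. Total paths: C(20, 7) = 77520. Through P₁: C(14, 4)·C(6, 3) = 20020. Through P₂: C(18, 6)·C(2, 1) = 37128. Since P₁ is strictly southwest of P₂, a monotone path through both must visit P₁ then P₂; paths through both = C(14, 4)·C(4, 2)·C(2, 1) = 12012. Avoid both = 77520 − 20020 − 37128 + 12012 = 32384.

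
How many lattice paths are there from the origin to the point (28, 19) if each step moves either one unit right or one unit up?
Number of paths = 6973199770790

A monotone lattice path from (0, 0) to (28, 19) consists of 28 east steps and 19 north steps in some order, so it is determined by which 28 of the 47 steps are east. The count is C(47, 28) = 6973199770790.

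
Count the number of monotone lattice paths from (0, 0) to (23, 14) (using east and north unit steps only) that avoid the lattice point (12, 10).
Number of paths = 5224415010

Total paths from (0, 0) to (23, 14): C(37, 23) = 6107086800. Paths through (12, 10): (paths (0, 0) → (12, 10)) × (paths (12, 10) → (23, 14)) = C(22, 12) · C(15, 11) = 646646 · 1365 = 882671790. Avoidance count = 6107086800 − 882671790 = 5224415010.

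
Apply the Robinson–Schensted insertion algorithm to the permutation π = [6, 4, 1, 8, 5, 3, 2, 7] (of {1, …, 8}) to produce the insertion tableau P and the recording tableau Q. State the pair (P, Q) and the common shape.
P = [1, 2, 7] / [3, 5] / [4, 8] / [6];  Q = [1, 4, 8] / [2, 5] / [3, 6] / [7];  common shape = (3, 2, 2, 1)

Row-insert the values π_1, π_2, … into P one at a time, bumping the leftmost entry strictly greater than the inserted value down to the next row. The recording tableau Q records, in position (i, j), the step at which that cell was added to P.
  Insert 6 (step 1): P = [6];  Q = [1]
  Insert 4 (step 2): P = [4] / [6];  Q = [1] / [2]
  Insert 1 (step 3): P = [1] / [4] / [6];  Q = [1] / [2] / [3]
  Insert 8 (step 4): P = [1, 8] / [4] / [6];  Q = [1, 4] / [2] / [3]
  Insert 5 (step 5): P = [1, 5] / [4, 8] / [6];  Q = [1, 4] / [2, 5] / [3]
  Insert 3 (step 6): P = [1, 3] / [4, 5] / [6, 8];  Q = [1, 4] / [2, 5] / [3, 6]
  Insert 2 (step 7): P = [1, 2] / [3, 5] / [4, 8] / [6];  Q = [1, 4] / [2, 5] / [3, 6] / [7]
  Insert 7 (step 8): P = [1, 2, 7] / [3, 5] / [4, 8] / [6];  Q = [1, 4, 8] / [2, 5] / [3, 6] / [7]
Final shape: (3, 2, 2, 1).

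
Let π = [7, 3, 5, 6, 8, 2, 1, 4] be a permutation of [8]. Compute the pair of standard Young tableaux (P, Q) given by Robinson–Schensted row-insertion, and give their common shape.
P = [1, 4, 6, 8] / [2, 5] / [3] / [7];  Q = [1, 3, 4, 5] / [2, 8] / [6] / [7];  common shape = (4, 2, 1, 1)

Row-insert the values π_1, π_2, … into P one at a time, bumping the leftmost entry strictly greater than the inserted value down to the next row. The recording tableau Q records, in position (i, j), the step at which that cell was added to P.
  Insert 7 (step 1): P = [7];  Q = [1]
  Insert 3 (step 2): P = [3] / [7];  Q = [1] / [2]
  Insert 5 (step 3): P = [3, 5] / [7];  Q = [1, 3] / [2]
  Insert 6 (step 4): P = [3, 5, 6] / [7];  Q = [1, 3, 4] / [2]
  Insert 8 (step 5): P = [3, 5, 6, 8] / [7];  Q = [1, 3, 4, 5] / [2]
  Insert 2 (step 6): P = [2, 5, 6, 8] / [3] / [7];  Q = [1, 3, 4, 5] / [2] / [6]
  Insert 1 (step 7): P = [1, 5, 6, 8] / [2] / [3] / [7];  Q = [1, 3, 4, 5] / [2] / [6] / [7]
  Insert 4 (step 8): P = [1, 4, 6, 8] / [2, 5] / [3] / [7];  Q = [1, 3, 4, 5] / [2, 8] / [6] / [7]
Final shape: (4, 2, 1, 1).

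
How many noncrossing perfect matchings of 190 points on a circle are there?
C_95 = 944973797977428207852605870454939596837230758234904050

These noncrossing handshakes are counted by the Catalan number C_n = (1/(n + 1)) · C(2n, n). For n = 95: C_95 = (1/96) · C(190, 95) = 90717484605833107953850163563674201296374152790550788800/96 = 944973797977428207852605870454939596837230758234904050.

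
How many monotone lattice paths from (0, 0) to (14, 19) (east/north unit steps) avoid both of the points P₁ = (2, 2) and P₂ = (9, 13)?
Number of paths = 365841678

Inclusion–exclusion. Total paths: C(33, 14) = 818809200. Through P₁: C(4, 2)·C(29, 12) = 311375610. Through P₂: C(22, 9)·C(11, 5) = 229808040. Since P₁ is strictly southwest of P₂, a monotone path through both must visit P₁ then P₂; paths through both = C(4, 2)·C(18, 7)·C(11, 5) = 88216128. Avoid both = 818809200 − 311375610 − 229808040 + 88216128 = 365841678.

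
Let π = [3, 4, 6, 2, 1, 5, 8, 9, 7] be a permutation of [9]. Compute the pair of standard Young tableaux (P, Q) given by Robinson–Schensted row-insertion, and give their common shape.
P = [1, 4, 5, 7, 9] / [2, 6, 8] / [3];  Q = [1, 2, 3, 7, 8] / [4, 6, 9] / [5];  common shape = (5, 3, 1)

Row-insert the values π_1, π_2, … into P one at a time, bumping the leftmost entry strictly greater than the inserted value down to the next row. The recording tableau Q records, in position (i, j), the step at which that cell was added to P.
  Insert 3 (step 1): P = [3];  Q = [1]
  Insert 4 (step 2): P = [3, 4];  Q = [1, 2]
  Insert 6 (step 3): P = [3, 4, 6];  Q = [1, 2, 3]
  Insert 2 (step 4): P = [2, 4, 6] / [3];  Q = [1, 2, 3] / [4]
  Insert 1 (step 5): P = [1, 4, 6] / [2] / [3];  Q = [1, 2, 3] / [4] / [5]
  Insert 5 (step 6): P = [1, 4, 5] / [2, 6] / [3];  Q = [1, 2, 3] / [4, 6] / [5]
  Insert 8 (step 7): P = [1, 4, 5, 8] / [2, 6] / [3];  Q = [1, 2, 3, 7] / [4, 6] / [5]
  Insert 9 (step 8): P = [1, 4, 5, 8, 9] / [2, 6] / [3];  Q = [1, 2, 3, 7, 8] / [4, 6] / [5]
  Insert 7 (step 9): P = [1, 4, 5, 7, 9] / [2, 6, 8] / [3];  Q = [1, 2, 3, 7, 8] / [4, 6, 9] / [5]
Final shape: (5, 3, 1).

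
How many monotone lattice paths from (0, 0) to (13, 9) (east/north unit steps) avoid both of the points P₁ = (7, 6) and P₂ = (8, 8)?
Number of paths = 306944

Inclusion–exclusion. Total paths: C(22, 13) = 497420. Through P₁: C(13, 7)·C(9, 6) = 144144. Through P₂: C(16, 8)·C(6, 5) = 77220. Since P₁ is strictly southwest of P₂, a monotone path through both must visit P₁ then P₂; paths through both = C(13, 7)·C(3, 1)·C(6, 5) = 30888. Avoid both = 497420 − 144144 − 77220 + 30888 = 306944.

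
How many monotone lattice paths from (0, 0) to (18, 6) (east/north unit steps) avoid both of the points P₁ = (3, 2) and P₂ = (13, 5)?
Number of paths = 61588

Inclusion–exclusion. Total paths: C(24, 18) = 134596. Through P₁: C(5, 3)·C(19, 15) = 38760. Through P₂: C(18, 13)·C(6, 5) = 51408. Since P₁ is strictly southwest of P₂, a monotone path through both must visit P₁ then P₂; paths through both = C(5, 3)·C(13, 10)·C(6, 5) = 17160. Avoid both = 134596 − 38760 − 51408 + 17160 = 61588.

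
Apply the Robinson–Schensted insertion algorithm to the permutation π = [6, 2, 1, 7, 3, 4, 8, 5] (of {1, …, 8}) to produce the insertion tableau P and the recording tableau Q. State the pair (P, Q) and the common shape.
P = [1, 3, 4, 5] / [2, 7, 8] / [6];  Q = [1, 4, 6, 7] / [2, 5, 8] / [3];  common shape = (4, 3, 1)

Row-insert the values π_1, π_2, … into P one at a time, bumping the leftmost entry strictly greater than the inserted value down to the next row. The recording tableau Q records, in position (i, j), the step at which that cell was added to P.
  Insert 6 (step 1): P = [6];  Q = [1]
  Insert 2 (step 2): P = [2] / [6];  Q = [1] / [2]
  Insert 1 (step 3): P = [1] / [2] / [6];  Q = [1] / [2] / [3]
  Insert 7 (step 4): P = [1, 7] / [2] / [6];  Q = [1, 4] / [2] / [3]
  Insert 3 (step 5): P = [1, 3] / [2, 7] / [6];  Q = [1, 4] / [2, 5] / [3]
  Insert 4 (step 6): P = [1, 3, 4] / [2, 7] / [6];  Q = [1, 4, 6] / [2, 5] / [3]
  Insert 8 (step 7): P = [1, 3, 4, 8] / [2, 7] / [6];  Q = [1, 4, 6, 7] / [2, 5] / [3]
  Insert 5 (step 8): P = [1, 3, 4, 5] / [2, 7, 8] / [6];  Q = [1, 4, 6, 7] / [2, 5, 8] / [3]
Final shape: (4, 3, 1).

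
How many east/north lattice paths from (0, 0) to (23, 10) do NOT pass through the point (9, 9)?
Number of paths = 91831740

Total paths from (0, 0) to (23, 10): C(33, 23) = 92561040. Paths through (9, 9): (paths (0, 0) → (9, 9)) × (paths (9, 9) → (23, 10)) = C(18, 9) · C(15, 14) = 48620 · 15 = 729300. Avoidance count = 92561040 − 729300 = 91831740.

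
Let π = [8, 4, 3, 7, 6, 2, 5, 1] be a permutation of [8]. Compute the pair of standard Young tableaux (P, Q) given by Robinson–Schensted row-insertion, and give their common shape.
P = [1, 5] / [2, 6] / [3, 7] / [4] / [8];  Q = [1, 4] / [2, 5] / [3, 7] / [6] / [8];  common shape = (2, 2, 2, 1, 1)

Row-insert the values π_1, π_2, … into P one at a time, bumping the leftmost entry strictly greater than the inserted value down to the next row. The recording tableau Q records, in position (i, j), the step at which that cell was added to P.
  Insert 8 (step 1): P = [8];  Q = [1]
  Insert 4 (step 2): P = [4] / [8];  Q = [1] / [2]
  Insert 3 (step 3): P = [3] / [4] / [8];  Q = [1] / [2] / [3]
  Insert 7 (step 4): P = [3, 7] / [4] / [8];  Q = [1, 4] / [2] / [3]
  Insert 6 (step 5): P = [3, 6] / [4, 7] / [8];  Q = [1, 4] / [2, 5] / [3]
  Insert 2 (step 6): P = [2, 6] / [3, 7] / [4] / [8];  Q = [1, 4] / [2, 5] / [3] / [6]
  Insert 5 (step 7): P = [2, 5] / [3, 6] / [4, 7] / [8];  Q = [1, 4] / [2, 5] / [3, 7] / [6]
  Insert 1 (step 8): P = [1, 5] / [2, 6] / [3, 7] / [4] / [8];  Q = [1, 4] / [2, 5] / [3, 7] / [6] / [8]
Final shape: (2, 2, 2, 1, 1).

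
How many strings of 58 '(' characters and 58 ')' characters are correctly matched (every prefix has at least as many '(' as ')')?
C_58 = 104088460289122304033498318812080

These balanced parentheses are counted by the Catalan number C_n = (1/(n + 1)) · C(2n, n). For n = 58: C_58 = (1/59) · C(116, 58) = 6141219157058215937976400809912720/59 = 104088460289122304033498318812080.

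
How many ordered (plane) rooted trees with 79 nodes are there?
C_78 = 73745243611532458459690151854647329239335600

These ordered rooted trees are counted by the Catalan number C_n = (1/(n + 1)) · C(2n, n). For n = 78: C_78 = (1/79) · C(156, 78) = 5825874245311064218315521996517139009907512400/79 = 73745243611532458459690151854647329239335600.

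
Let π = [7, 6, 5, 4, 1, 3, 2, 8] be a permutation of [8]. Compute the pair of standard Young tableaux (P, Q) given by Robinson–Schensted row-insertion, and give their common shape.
P = [1, 2, 8] / [3] / [4] / [5] / [6] / [7];  Q = [1, 6, 8] / [2] / [3] / [4] / [5] / [7];  common shape = (3, 1, 1, 1, 1, 1)

Row-insert the values π_1, π_2, … into P one at a time, bumping the leftmost entry strictly greater than the inserted value down to the next row. The recording tableau Q records, in position (i, j), the step at which that cell was added to P.
  Insert 7 (step 1): P = [7];  Q = [1]
  Insert 6 (step 2): P = [6] / [7];  Q = [1] / [2]
  Insert 5 (step 3): P = [5] / [6] / [7];  Q = [1] / [2] / [3]
  Insert 4 (step 4): P = [4] / [5] / [6] / [7];  Q = [1] / [2] / [3] / [4]
  Insert 1 (step 5): P = [1] / [4] / [5] / [6] / [7];  Q = [1] / [2] / [3] / [4] / [5]
  Insert 3 (step 6): P = [1, 3] / [4] / [5] / [6] / [7];  Q = [1, 6] / [2] / [3] / [4] / [5]
  Insert 2 (step 7): P = [1, 2] / [3] / [4] / [5] / [6] / [7];  Q = [1, 6] / [2] / [3] / [4] / [5] / [7]
  Insert 8 (step 8): P = [1, 2, 8] / [3] / [4] / [5] / [6] / [7];  Q = [1, 6, 8] / [2] / [3] / [4] / [5] / [7]
Final shape: (3, 1, 1, 1, 1, 1).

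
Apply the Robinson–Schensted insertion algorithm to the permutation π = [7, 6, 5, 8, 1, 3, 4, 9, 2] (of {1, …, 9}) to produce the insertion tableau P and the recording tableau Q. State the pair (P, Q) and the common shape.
P = [1, 2, 4, 9] / [3, 8] / [5] / [6] / [7];  Q = [1, 4, 7, 8] / [2, 6] / [3] / [5] / [9];  common shape = (4, 2, 1, 1, 1)

Row-insert the values π_1, π_2, … into P one at a time, bumping the leftmost entry strictly greater than the inserted value down to the next row. The recording tableau Q records, in position (i, j), the step at which that cell was added to P.
  Insert 7 (step 1): P = [7];  Q = [1]
  Insert 6 (step 2): P = [6] / [7];  Q = [1] / [2]
  Insert 5 (step 3): P = [5] / [6] / [7];  Q = [1] / [2] / [3]
  Insert 8 (step 4): P = [5, 8] / [6] / [7];  Q = [1, 4] / [2] / [3]
  Insert 1 (step 5): P = [1, 8] / [5] / [6] / [7];  Q = [1, 4] / [2] / [3] / [5]
  Insert 3 (step 6): P = [1, 3] / [5, 8] / [6] / [7];  Q = [1, 4] / [2, 6] / [3] / [5]
  Insert 4 (step 7): P = [1, 3, 4] / [5, 8] / [6] / [7];  Q = [1, 4, 7] / [2, 6] / [3] / [5]
  Insert 9 (step 8): P = [1, 3, 4, 9] / [5, 8] / [6] / [7];  Q = [1, 4, 7, 8] / [2, 6] / [3] / [5]
  Insert 2 (step 9): P = [1, 2, 4, 9] / [3, 8] / [5] / [6] / [7];  Q = [1, 4, 7, 8] / [2, 6] / [3] / [5] / [9]
Final shape: (4, 2, 1, 1, 1).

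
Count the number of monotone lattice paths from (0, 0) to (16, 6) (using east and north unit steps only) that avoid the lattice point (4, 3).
Number of paths = 58688

Total paths from (0, 0) to (16, 6): C(22, 16) = 74613. Paths through (4, 3): (paths (0, 0) → (4, 3)) × (paths (4, 3) → (16, 6)) = C(7, 4) · C(15, 12) = 35 · 455 = 15925. Avoidance count = 74613 − 15925 = 58688.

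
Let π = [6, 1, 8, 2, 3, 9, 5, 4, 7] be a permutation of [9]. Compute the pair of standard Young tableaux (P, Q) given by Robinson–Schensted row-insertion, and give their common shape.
P = [1, 2, 3, 4, 7] / [5, 8, 9] / [6];  Q = [1, 3, 5, 6, 9] / [2, 4, 7] / [8];  common shape = (5, 3, 1)

Row-insert the values π_1, π_2, … into P one at a time, bumping the leftmost entry strictly greater than the inserted value down to the next row. The recording tableau Q records, in position (i, j), the step at which that cell was added to P.
  Insert 6 (step 1): P = [6];  Q = [1]
  Insert 1 (step 2): P = [1] / [6];  Q = [1] / [2]
  Insert 8 (step 3): P = [1, 8] / [6];  Q = [1, 3] / [2]
  Insert 2 (step 4): P = [1, 2] / [6, 8];  Q = [1, 3] / [2, 4]
  Insert 3 (step 5): P = [1, 2, 3] / [6, 8];  Q = [1, 3, 5] / [2, 4]
  Insert 9 (step 6): P = [1, 2, 3, 9] / [6, 8];  Q = [1, 3, 5, 6] / [2, 4]
  Insert 5 (step 7): P = [1, 2, 3, 5] / [6, 8, 9];  Q = [1, 3, 5, 6] / [2, 4, 7]
  Insert 4 (step 8): P = [1, 2, 3, 4] / [5, 8, 9] / [6];  Q = [1, 3, 5, 6] / [2, 4, 7] / [8]
  Insert 7 (step 9): P = [1, 2, 3, 4, 7] / [5, 8, 9] / [6];  Q = [1, 3, 5, 6, 9] / [2, 4, 7] / [8]
Final shape: (5, 3, 1).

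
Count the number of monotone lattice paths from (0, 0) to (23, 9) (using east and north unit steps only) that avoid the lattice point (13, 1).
Number of paths = 27436188

Total paths from (0, 0) to (23, 9): C(32, 23) = 28048800. Paths through (13, 1): (paths (0, 0) → (13, 1)) × (paths (13, 1) → (23, 9)) = C(14, 13) · C(18, 10) = 14 · 43758 = 612612. Avoidance count = 28048800 − 612612 = 27436188.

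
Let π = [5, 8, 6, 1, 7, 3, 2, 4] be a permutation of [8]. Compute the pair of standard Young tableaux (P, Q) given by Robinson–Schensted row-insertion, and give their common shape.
P = [1, 2, 4] / [3, 6, 7] / [5] / [8];  Q = [1, 2, 5] / [3, 6, 8] / [4] / [7];  common shape = (3, 3, 1, 1)

Row-insert the values π_1, π_2, … into P one at a time, bumping the leftmost entry strictly greater than the inserted value down to the next row. The recording tableau Q records, in position (i, j), the step at which that cell was added to P.
  Insert 5 (step 1): P = [5];  Q = [1]
  Insert 8 (step 2): P = [5, 8];  Q = [1, 2]
  Insert 6 (step 3): P = [5, 6] / [8];  Q = [1, 2] / [3]
  Insert 1 (step 4): P = [1, 6] / [5] / [8];  Q = [1, 2] / [3] / [4]
  Insert 7 (step 5): P = [1, 6, 7] / [5] / [8];  Q = [1, 2, 5] / [3] / [4]
  Insert 3 (step 6): P = [1, 3, 7] / [5, 6] / [8];  Q = [1, 2, 5] / [3, 6] / [4]
  Insert 2 (step 7): P = [1, 2, 7] / [3, 6] / [5] / [8];  Q = [1, 2, 5] / [3, 6] / [4] / [7]
  Insert 4 (step 8): P = [1, 2, 4] / [3, 6, 7] / [5] / [8];  Q = [1, 2, 5] / [3, 6, 8] / [4] / [7]
Final shape: (3, 3, 1, 1).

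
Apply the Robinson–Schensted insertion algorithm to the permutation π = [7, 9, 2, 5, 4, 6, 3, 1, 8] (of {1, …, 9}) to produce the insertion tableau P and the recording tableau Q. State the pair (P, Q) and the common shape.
P = [1, 3, 6, 8] / [2, 9] / [4] / [5] / [7];  Q = [1, 2, 6, 9] / [3, 4] / [5] / [7] / [8];  common shape = (4, 2, 1, 1, 1)

Row-insert the values π_1, π_2, … into P one at a time, bumping the leftmost entry strictly greater than the inserted value down to the next row. The recording tableau Q records, in position (i, j), the step at which that cell was added to P.
  Insert 7 (step 1): P = [7];  Q = [1]
  Insert 9 (step 2): P = [7, 9];  Q = [1, 2]
  Insert 2 (step 3): P = [2, 9] / [7];  Q = [1, 2] / [3]
  Insert 5 (step 4): P = [2, 5] / [7, 9];  Q = [1, 2] / [3, 4]
  Insert 4 (step 5): P = [2, 4] / [5, 9] / [7];  Q = [1, 2] / [3, 4] / [5]
  Insert 6 (step 6): P = [2, 4, 6] / [5, 9] / [7];  Q = [1, 2, 6] / [3, 4] / [5]
  Insert 3 (step 7): P = [2, 3, 6] / [4, 9] / [5] / [7];  Q = [1, 2, 6] / [3, 4] / [5] / [7]
  Insert 1 (step 8): P = [1, 3, 6] / [2, 9] / [4] / [5] / [7];  Q = [1, 2, 6] / [3, 4] / [5] / [7] / [8]
  Insert 8 (step 9): P = [1, 3, 6, 8] / [2, 9] / [4] / [5] / [7];  Q = [1, 2, 6, 9] / [3, 4] / [5] / [7] / [8]
Final shape: (4, 2, 1, 1, 1).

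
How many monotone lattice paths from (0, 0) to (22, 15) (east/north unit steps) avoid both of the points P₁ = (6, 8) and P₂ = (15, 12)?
Number of paths = 6799587489

Inclusion–exclusion. Total paths: C(37, 22) = 9364199760. Through P₁: C(14, 6)·C(23, 16) = 736206471. Through P₂: C(27, 15)·C(10, 7) = 2086063200. Since P₁ is strictly southwest of P₂, a monotone path through both must visit P₁ then P₂; paths through both = C(14, 6)·C(13, 9)·C(10, 7) = 257657400. Avoid both = 9364199760 − 736206471 − 2086063200 + 257657400 = 6799587489.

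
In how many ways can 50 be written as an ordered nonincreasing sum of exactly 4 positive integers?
p(50, 4 parts) = 920

Partitions of n into exactly k parts are in bijection with partitions of n − k into at most k parts (subtract 1 from each part). So p(50, exactly 4) = p(46, parts ≤ 4). Computing via the recurrence p(m, j) = p(m, j−1) + p(m−j, j) gives 920.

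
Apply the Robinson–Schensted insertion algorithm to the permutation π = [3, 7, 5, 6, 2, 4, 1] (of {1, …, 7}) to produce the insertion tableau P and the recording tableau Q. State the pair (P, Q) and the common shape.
P = [1, 4, 6] / [2, 5] / [3] / [7];  Q = [1, 2, 4] / [3, 6] / [5] / [7];  common shape = (3, 2, 1, 1)

Row-insert the values π_1, π_2, … into P one at a time, bumping the leftmost entry strictly greater than the inserted value down to the next row. The recording tableau Q records, in position (i, j), the step at which that cell was added to P.
  Insert 3 (step 1): P = [3];  Q = [1]
  Insert 7 (step 2): P = [3, 7];  Q = [1, 2]
  Insert 5 (step 3): P = [3, 5] / [7];  Q = [1, 2] / [3]
  Insert 6 (step 4): P = [3, 5, 6] / [7];  Q = [1, 2, 4] / [3]
  Insert 2 (step 5): P = [2, 5, 6] / [3] / [7];  Q = [1, 2, 4] / [3] / [5]
  Insert 4 (step 6): P = [2, 4, 6] / [3, 5] / [7];  Q = [1, 2, 4] / [3, 6] / [5]
  Insert 1 (step 7): P = [1, 4, 6] / [2, 5] / [3] / [7];  Q = [1, 2, 4] / [3, 6] / [5] / [7]
Final shape: (3, 2, 1, 1).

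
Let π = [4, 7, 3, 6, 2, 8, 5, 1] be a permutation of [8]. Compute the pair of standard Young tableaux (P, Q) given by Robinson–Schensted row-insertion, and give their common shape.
P = [1, 5, 8] / [2, 6] / [3, 7] / [4];  Q = [1, 2, 6] / [3, 4] / [5, 7] / [8];  common shape = (3, 2, 2, 1)

Row-insert the values π_1, π_2, … into P one at a time, bumping the leftmost entry strictly greater than the inserted value down to the next row. The recording tableau Q records, in position (i, j), the step at which that cell was added to P.
  Insert 4 (step 1): P = [4];  Q = [1]
  Insert 7 (step 2): P = [4, 7];  Q = [1, 2]
  Insert 3 (step 3): P = [3, 7] / [4];  Q = [1, 2] / [3]
  Insert 6 (step 4): P = [3, 6] / [4, 7];  Q = [1, 2] / [3, 4]
  Insert 2 (step 5): P = [2, 6] / [3, 7] / [4];  Q = [1, 2] / [3, 4] / [5]
  Insert 8 (step 6): P = [2, 6, 8] / [3, 7] / [4];  Q = [1, 2, 6] / [3, 4] / [5]
  Insert 5 (step 7): P = [2, 5, 8] / [3, 6] / [4, 7];  Q = [1, 2, 6] / [3, 4] / [5, 7]
  Insert 1 (step 8): P = [1, 5, 8] / [2, 6] / [3, 7] / [4];  Q = [1, 2, 6] / [3, 4] / [5, 7] / [8]
Final shape: (3, 2, 2, 1).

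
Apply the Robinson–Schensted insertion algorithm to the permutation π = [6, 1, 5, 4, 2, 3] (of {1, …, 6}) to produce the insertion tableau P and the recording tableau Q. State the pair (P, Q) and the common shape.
P = [1, 2, 3] / [4] / [5] / [6];  Q = [1, 3, 6] / [2] / [4] / [5];  common shape = (3, 1, 1, 1)

Row-insert the values π_1, π_2, … into P one at a time, bumping the leftmost entry strictly greater than the inserted value down to the next row. The recording tableau Q records, in position (i, j), the step at which that cell was added to P.
  Insert 6 (step 1): P = [6];  Q = [1]
  Insert 1 (step 2): P = [1] / [6];  Q = [1] / [2]
  Insert 5 (step 3): P = [1, 5] / [6];  Q = [1, 3] / [2]
  Insert 4 (step 4): P = [1, 4] / [5] / [6];  Q = [1, 3] / [2] / [4]
  Insert 2 (step 5): P = [1, 2] / [4] / [5] / [6];  Q = [1, 3] / [2] / [4] / [5]
  Insert 3 (step 6): P = [1, 2, 3] / [4] / [5] / [6];  Q = [1, 3, 6] / [2] / [4] / [5]
Final shape: (3, 1, 1, 1).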